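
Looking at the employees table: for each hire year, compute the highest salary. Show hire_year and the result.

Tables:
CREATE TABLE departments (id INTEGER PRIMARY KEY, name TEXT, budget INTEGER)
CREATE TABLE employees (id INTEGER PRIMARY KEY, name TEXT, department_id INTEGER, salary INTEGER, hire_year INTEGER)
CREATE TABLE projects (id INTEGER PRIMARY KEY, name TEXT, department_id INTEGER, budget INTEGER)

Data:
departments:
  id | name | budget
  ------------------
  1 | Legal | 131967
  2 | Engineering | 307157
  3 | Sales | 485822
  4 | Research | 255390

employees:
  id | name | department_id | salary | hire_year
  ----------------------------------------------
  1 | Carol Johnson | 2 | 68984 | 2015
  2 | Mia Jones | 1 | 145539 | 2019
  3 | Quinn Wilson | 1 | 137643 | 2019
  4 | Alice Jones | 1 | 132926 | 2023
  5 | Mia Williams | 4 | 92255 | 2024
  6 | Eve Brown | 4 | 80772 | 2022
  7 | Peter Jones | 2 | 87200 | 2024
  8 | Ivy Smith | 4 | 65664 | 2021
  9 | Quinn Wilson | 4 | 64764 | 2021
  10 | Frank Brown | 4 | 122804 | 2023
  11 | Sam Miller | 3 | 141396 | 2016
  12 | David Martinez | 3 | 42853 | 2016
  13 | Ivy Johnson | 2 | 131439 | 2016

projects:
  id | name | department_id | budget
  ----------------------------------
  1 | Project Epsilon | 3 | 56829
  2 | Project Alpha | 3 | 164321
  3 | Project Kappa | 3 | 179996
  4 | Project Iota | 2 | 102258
SELECT hire_year, MAX(salary) AS max_salary FROM employees GROUP BY hire_year

Execution result:
hire_year | max_salary
2015 | 68984
2016 | 141396
2019 | 145539
2021 | 65664
2022 | 80772
2023 | 132926
2024 | 92255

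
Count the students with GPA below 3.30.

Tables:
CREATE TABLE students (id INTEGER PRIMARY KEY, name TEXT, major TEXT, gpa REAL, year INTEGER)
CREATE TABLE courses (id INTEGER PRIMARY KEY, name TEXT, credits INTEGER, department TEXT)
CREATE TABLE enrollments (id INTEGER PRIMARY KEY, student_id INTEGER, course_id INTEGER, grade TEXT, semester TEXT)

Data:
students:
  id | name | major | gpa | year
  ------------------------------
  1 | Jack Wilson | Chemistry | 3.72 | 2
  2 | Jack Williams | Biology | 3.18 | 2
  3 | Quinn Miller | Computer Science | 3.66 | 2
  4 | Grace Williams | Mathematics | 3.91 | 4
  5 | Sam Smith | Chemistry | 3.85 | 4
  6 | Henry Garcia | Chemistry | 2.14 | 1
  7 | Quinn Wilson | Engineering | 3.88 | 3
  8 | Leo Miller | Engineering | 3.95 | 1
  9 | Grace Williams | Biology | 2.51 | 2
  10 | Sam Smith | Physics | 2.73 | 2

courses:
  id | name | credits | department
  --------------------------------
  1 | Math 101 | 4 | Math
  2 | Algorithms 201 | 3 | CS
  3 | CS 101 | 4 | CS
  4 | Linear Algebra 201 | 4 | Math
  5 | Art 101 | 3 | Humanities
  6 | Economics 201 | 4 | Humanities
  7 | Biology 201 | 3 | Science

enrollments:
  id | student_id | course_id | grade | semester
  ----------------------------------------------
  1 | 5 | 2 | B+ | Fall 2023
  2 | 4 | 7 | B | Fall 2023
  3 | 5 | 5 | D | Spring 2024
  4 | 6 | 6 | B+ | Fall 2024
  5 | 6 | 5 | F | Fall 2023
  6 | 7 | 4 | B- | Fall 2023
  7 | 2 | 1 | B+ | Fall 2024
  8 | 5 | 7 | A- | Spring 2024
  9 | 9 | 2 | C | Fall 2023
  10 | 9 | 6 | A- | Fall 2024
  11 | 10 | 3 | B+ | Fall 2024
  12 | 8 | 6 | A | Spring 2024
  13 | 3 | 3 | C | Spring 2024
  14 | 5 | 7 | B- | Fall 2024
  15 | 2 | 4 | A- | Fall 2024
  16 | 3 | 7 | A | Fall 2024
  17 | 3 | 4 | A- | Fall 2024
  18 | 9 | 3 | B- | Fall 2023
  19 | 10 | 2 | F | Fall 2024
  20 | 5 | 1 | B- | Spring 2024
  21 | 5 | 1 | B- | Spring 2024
SELECT COUNT(*) FROM students WHERE gpa < 3.3

Execution result:
4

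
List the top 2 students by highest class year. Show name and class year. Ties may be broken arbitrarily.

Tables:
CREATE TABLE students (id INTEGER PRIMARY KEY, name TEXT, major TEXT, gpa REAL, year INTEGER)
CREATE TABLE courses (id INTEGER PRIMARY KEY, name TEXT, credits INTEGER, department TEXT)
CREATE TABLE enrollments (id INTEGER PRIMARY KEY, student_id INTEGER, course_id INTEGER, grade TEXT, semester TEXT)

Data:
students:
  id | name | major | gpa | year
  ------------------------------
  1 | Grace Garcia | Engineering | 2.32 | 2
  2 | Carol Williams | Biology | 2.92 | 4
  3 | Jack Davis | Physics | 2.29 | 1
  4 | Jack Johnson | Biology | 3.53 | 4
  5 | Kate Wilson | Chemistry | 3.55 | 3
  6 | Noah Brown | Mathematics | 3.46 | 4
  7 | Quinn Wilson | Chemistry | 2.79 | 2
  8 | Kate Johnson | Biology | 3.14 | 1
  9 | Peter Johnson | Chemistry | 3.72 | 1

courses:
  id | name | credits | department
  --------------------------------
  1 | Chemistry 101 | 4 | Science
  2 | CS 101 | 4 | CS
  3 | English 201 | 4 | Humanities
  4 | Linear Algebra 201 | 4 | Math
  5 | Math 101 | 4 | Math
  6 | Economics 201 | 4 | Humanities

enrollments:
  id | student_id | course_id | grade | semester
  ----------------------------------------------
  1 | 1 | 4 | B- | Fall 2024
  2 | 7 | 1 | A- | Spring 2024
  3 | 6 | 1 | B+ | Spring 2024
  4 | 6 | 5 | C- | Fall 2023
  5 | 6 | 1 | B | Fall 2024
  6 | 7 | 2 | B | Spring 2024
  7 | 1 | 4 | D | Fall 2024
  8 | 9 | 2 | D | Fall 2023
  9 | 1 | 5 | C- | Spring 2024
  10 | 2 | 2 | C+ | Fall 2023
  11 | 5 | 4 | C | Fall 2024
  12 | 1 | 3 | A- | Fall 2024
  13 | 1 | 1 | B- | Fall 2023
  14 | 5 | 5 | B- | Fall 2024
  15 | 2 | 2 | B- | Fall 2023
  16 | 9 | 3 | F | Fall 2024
SELECT name, year FROM students ORDER BY year DESC LIMIT 2

Execution result:
name | year
Carol Williams | 4
Jack Johnson | 4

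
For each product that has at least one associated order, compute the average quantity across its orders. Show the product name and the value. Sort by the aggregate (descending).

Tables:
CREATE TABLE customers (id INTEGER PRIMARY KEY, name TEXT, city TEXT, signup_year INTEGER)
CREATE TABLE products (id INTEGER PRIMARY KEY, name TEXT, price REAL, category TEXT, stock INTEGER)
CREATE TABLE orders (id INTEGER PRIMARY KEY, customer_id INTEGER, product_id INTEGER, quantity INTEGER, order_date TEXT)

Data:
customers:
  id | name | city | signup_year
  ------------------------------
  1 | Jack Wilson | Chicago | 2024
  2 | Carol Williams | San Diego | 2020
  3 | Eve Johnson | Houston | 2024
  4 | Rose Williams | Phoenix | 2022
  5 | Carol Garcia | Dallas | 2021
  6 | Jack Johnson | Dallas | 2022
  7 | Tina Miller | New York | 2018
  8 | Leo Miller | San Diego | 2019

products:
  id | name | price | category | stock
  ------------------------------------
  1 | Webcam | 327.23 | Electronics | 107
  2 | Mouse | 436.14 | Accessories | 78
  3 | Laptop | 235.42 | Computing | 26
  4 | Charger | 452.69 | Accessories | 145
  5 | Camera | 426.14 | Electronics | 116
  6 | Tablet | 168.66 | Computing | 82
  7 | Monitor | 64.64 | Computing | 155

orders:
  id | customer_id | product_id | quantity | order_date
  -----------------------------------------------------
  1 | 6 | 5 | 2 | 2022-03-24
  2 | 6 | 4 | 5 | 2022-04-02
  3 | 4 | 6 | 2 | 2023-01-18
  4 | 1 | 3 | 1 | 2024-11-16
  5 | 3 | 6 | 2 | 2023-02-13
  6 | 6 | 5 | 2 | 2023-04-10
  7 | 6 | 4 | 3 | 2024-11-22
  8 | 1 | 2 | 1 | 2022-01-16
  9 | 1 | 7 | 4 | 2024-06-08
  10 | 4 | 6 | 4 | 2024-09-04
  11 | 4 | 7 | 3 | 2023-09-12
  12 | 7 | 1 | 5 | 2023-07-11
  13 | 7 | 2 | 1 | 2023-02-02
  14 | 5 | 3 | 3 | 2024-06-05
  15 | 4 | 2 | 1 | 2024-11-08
SELECT p.name, AVG(c.quantity) AS avg_quantity FROM orders c JOIN products p ON c.product_id = p.id GROUP BY p.id, p.name ORDER BY avg_quantity DESC

Execution result:
name | avg_quantity
Webcam | 5.00
Charger | 4.00
Monitor | 3.50
Tablet | 2.67
Laptop | 2.00
Camera | 2.00
Mouse | 1.00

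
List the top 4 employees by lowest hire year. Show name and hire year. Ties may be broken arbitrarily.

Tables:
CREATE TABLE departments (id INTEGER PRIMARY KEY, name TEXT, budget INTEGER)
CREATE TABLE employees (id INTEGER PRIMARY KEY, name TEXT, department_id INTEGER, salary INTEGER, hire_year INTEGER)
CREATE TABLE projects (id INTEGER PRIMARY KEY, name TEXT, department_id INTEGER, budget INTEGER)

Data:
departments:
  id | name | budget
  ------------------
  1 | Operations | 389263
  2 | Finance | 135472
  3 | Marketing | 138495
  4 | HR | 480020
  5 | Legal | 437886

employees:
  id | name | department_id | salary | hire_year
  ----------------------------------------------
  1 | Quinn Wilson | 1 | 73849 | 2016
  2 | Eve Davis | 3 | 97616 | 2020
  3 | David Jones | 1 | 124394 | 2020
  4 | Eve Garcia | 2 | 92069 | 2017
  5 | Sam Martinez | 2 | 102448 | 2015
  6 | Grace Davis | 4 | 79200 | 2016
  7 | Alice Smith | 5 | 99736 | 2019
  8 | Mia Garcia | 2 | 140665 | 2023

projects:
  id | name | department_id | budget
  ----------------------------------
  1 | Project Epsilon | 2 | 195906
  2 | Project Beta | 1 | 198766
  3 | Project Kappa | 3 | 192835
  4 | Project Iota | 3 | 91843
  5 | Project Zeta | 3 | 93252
SELECT name, hire_year FROM employees ORDER BY hire_year ASC LIMIT 4

Execution result:
name | hire_year
Sam Martinez | 2015
Quinn Wilson | 2016
Grace Davis | 2016
Eve Garcia | 2017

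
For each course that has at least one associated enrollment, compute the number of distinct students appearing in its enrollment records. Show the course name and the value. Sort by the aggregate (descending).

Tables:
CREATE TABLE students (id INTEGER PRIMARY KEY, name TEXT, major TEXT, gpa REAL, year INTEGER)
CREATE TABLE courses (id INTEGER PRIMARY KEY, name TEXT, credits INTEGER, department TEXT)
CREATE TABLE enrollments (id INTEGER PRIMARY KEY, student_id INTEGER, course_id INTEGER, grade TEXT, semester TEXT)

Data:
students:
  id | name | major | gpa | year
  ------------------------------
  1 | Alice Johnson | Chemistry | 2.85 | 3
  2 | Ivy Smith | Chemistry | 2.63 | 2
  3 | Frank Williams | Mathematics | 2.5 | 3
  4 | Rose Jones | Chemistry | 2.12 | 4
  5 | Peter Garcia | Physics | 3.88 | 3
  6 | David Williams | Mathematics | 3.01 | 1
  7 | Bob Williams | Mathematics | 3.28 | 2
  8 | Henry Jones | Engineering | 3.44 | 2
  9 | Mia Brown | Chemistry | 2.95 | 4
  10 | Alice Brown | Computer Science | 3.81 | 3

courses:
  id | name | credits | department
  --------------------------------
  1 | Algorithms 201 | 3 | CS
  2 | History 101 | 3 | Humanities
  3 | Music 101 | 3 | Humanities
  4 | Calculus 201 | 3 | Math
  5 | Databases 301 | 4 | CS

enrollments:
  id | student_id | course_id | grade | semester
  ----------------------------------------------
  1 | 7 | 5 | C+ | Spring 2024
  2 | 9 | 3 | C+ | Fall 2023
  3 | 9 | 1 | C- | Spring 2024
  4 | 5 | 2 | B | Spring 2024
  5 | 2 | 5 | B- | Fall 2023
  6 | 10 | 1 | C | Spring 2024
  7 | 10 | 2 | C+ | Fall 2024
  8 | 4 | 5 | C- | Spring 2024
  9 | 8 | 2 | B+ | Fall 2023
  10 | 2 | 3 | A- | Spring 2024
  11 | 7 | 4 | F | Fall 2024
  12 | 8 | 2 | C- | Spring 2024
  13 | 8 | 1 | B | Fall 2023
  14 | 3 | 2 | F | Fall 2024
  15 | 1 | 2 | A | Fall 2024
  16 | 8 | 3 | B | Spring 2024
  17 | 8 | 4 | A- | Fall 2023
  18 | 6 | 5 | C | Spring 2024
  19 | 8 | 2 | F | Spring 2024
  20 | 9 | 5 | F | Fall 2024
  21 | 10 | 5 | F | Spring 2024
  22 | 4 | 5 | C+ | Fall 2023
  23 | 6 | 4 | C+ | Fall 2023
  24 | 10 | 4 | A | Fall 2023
SELECT p.name, COUNT(DISTINCT c.student_id) AS distinct_student_count FROM enrollments c JOIN courses p ON c.course_id = p.id GROUP BY p.id, p.name ORDER BY distinct_student_count DESC

Execution result:
name | distinct_student_count
Databases 301 | 6
History 101 | 5
Calculus 201 | 4
Algorithms 201 | 3
Music 101 | 3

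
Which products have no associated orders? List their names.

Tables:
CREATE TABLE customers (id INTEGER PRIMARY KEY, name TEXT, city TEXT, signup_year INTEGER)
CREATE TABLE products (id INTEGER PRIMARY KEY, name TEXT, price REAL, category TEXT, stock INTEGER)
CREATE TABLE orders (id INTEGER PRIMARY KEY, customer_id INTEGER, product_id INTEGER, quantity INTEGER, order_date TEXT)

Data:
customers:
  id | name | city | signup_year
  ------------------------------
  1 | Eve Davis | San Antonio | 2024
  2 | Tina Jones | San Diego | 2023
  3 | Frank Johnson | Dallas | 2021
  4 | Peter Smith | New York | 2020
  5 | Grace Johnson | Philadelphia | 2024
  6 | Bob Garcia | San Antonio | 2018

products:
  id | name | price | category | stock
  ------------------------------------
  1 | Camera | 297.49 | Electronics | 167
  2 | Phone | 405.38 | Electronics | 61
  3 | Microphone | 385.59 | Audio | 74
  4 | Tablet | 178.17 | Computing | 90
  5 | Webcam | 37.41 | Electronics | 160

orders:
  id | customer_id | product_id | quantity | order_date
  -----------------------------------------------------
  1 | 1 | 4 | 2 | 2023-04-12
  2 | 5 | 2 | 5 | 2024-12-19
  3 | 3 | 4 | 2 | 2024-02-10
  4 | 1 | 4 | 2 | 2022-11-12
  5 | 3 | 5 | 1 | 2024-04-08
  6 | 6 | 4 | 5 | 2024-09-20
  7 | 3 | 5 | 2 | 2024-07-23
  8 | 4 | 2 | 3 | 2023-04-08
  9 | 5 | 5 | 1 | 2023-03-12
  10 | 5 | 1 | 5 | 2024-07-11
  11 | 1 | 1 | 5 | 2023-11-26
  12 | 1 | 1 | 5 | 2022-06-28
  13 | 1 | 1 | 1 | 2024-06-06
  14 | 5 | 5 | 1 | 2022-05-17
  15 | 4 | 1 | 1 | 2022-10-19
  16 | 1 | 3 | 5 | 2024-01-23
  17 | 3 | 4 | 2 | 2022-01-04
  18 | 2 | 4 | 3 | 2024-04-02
SELECT p.name FROM products p LEFT JOIN orders c ON c.product_id = p.id WHERE c.id IS NULL

Execution result:
(no rows)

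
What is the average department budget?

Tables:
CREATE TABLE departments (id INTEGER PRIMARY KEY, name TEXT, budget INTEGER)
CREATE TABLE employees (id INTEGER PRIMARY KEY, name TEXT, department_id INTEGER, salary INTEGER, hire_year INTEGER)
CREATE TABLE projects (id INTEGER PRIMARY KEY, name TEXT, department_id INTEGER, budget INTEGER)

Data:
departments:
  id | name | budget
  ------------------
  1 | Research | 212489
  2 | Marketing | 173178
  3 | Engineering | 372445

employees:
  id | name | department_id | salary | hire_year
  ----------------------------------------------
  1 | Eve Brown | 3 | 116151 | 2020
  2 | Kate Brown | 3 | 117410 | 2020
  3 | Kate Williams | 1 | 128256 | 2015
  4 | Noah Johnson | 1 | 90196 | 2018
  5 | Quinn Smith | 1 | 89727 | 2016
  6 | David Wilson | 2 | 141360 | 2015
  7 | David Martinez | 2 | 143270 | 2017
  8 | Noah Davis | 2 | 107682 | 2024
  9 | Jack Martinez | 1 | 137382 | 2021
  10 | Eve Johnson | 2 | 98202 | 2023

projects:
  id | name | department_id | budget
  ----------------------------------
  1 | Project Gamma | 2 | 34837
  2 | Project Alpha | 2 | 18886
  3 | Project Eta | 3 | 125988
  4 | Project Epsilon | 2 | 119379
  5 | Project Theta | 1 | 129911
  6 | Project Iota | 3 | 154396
SELECT AVG(budget) FROM departments

Execution result:
252704.00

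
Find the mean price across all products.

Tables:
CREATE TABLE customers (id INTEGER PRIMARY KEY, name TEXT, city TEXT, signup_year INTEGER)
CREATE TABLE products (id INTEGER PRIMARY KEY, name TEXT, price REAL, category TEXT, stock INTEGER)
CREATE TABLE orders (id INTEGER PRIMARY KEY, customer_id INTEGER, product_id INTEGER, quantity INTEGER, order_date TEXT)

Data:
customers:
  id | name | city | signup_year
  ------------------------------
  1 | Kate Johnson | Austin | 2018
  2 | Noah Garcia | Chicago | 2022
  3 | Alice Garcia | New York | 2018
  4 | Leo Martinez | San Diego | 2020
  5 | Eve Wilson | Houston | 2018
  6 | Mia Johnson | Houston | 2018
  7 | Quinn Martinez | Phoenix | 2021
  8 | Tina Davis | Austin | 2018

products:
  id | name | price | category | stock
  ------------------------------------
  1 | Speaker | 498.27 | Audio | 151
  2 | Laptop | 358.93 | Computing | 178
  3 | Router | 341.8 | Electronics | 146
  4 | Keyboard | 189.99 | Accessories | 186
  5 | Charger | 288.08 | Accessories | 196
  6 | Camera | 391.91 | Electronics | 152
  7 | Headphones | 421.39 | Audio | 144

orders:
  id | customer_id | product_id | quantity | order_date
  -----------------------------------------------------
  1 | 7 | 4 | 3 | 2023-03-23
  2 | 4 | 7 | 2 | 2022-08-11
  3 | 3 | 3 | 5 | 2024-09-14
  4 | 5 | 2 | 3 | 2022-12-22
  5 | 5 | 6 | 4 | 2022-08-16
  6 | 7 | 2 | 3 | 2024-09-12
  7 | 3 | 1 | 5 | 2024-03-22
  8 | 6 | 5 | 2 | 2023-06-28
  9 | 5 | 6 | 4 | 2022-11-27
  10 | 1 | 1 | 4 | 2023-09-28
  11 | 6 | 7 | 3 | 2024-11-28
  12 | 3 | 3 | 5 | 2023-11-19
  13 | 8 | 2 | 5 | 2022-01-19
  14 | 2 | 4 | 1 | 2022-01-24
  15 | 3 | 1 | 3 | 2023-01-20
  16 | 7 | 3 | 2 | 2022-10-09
SELECT AVG(price) FROM products

Execution result:
355.77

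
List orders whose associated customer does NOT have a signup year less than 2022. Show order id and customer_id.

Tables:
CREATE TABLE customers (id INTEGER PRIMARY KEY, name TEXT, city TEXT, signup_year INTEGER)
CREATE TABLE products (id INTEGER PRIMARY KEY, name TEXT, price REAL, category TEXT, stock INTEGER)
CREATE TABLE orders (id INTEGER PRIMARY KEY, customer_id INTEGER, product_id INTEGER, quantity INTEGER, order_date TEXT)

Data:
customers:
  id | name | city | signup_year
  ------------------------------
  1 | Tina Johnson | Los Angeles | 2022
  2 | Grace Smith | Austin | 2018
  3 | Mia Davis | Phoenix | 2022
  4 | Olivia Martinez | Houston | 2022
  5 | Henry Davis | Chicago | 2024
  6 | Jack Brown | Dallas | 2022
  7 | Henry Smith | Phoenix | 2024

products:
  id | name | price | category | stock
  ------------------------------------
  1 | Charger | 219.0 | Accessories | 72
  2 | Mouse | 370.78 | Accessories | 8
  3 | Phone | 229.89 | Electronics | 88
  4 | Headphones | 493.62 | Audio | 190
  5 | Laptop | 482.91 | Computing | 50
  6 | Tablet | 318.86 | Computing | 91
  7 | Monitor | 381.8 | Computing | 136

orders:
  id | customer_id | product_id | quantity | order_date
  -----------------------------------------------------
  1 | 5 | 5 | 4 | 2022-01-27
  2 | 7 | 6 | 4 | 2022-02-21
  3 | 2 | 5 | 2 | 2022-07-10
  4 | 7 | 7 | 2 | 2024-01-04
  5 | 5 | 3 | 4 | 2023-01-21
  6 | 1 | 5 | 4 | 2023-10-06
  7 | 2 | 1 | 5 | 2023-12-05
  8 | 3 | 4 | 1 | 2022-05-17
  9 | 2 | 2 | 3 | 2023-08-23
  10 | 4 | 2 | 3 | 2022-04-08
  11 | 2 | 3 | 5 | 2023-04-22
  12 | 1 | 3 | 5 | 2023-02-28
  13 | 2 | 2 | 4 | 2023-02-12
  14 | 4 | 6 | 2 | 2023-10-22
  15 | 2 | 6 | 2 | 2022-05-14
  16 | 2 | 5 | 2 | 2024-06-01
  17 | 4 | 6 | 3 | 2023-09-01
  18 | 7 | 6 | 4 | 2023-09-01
SELECT id, customer_id FROM orders WHERE customer_id NOT IN (SELECT id FROM customers WHERE signup_year < 2022)

Execution result:
id | customer_id
1 | 5
2 | 7
4 | 7
5 | 5
6 | 1
8 | 3
10 | 4
12 | 1
14 | 4
17 | 4
18 | 7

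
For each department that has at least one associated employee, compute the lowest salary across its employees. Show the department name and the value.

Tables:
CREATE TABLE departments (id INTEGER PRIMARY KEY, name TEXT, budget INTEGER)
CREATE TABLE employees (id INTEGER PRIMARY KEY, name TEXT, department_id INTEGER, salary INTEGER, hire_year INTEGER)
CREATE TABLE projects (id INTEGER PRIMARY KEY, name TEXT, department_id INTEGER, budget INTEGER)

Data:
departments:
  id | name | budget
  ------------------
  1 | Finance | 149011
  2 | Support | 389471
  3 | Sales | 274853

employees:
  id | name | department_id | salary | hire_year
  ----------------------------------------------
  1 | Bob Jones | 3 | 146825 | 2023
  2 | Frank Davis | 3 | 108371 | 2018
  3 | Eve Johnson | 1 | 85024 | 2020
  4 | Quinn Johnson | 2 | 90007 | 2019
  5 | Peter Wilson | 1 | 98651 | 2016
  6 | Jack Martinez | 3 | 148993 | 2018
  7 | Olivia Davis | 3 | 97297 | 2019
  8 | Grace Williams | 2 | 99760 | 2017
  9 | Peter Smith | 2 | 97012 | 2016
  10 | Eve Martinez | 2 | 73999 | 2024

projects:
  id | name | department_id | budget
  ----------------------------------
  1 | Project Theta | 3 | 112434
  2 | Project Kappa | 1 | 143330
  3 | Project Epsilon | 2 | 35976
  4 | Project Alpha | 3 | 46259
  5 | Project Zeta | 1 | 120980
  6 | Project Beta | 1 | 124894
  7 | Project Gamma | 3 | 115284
SELECT p.name, MIN(c.salary) AS min_salary FROM employees c JOIN departments p ON c.department_id = p.id GROUP BY p.id, p.name

Execution result:
name | min_salary
Finance | 85024
Support | 73999
Sales | 97297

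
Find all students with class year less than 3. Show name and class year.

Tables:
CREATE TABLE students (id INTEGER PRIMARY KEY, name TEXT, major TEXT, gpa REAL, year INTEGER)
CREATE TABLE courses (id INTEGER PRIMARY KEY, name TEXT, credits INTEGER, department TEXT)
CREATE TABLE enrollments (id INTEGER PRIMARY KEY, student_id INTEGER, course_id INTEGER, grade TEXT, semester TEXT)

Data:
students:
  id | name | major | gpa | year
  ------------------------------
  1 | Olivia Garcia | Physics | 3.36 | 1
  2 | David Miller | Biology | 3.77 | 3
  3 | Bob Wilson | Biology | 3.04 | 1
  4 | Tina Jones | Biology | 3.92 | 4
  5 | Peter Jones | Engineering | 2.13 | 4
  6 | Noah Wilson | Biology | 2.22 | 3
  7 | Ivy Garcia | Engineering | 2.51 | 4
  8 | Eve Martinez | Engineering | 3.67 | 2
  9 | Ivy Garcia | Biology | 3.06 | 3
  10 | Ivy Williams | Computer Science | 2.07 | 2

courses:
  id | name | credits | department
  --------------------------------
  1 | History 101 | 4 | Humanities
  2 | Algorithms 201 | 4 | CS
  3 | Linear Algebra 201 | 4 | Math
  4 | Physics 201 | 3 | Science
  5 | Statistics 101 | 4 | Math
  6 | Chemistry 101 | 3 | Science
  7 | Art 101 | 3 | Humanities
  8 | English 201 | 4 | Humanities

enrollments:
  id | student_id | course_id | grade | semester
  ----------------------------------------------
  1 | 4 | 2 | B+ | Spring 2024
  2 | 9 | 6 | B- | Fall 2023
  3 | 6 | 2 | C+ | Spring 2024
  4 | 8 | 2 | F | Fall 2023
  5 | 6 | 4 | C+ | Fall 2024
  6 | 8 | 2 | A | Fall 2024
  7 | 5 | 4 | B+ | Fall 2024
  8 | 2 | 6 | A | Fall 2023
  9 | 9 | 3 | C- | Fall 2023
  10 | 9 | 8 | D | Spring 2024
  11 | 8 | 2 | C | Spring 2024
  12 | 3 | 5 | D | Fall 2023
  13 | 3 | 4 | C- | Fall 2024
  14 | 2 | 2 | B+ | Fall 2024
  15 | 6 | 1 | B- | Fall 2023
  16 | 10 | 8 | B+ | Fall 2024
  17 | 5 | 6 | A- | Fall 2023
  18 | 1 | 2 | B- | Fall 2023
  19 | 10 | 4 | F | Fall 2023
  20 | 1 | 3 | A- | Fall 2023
SELECT name, year FROM students WHERE year < 3

Execution result:
name | year
Olivia Garcia | 1
Bob Wilson | 1
Eve Martinez | 2
Ivy Williams | 2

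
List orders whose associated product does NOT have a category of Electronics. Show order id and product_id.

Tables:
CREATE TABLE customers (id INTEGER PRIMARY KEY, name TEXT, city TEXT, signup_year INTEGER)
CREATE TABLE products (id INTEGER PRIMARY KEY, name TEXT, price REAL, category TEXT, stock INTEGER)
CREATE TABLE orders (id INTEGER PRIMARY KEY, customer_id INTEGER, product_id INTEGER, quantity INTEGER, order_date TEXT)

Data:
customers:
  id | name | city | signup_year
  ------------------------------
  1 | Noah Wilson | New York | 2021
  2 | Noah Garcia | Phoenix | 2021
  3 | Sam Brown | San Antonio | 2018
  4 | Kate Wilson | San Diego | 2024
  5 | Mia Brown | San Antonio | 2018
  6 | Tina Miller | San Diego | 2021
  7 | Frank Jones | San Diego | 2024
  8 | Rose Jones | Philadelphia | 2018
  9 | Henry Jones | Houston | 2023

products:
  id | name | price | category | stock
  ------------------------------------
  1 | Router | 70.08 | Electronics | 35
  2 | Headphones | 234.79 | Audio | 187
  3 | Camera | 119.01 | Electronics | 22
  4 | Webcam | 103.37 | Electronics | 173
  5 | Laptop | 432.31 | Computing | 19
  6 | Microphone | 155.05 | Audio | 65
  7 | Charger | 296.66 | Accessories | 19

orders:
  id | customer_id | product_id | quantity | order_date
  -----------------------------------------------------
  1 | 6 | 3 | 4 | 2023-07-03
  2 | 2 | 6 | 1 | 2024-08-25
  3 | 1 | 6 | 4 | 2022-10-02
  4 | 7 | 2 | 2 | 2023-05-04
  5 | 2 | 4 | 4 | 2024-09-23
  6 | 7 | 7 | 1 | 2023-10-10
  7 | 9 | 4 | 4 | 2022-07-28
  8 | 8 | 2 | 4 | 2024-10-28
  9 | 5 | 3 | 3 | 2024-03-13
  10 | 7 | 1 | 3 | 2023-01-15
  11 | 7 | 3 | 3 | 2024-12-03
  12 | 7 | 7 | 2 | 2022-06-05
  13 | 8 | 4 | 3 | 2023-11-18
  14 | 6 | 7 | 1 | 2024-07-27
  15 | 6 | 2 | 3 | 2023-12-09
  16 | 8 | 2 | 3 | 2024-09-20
SELECT id, product_id FROM orders WHERE product_id NOT IN (SELECT id FROM products WHERE category = 'Electronics')

Execution result:
id | product_id
2 | 6
3 | 6
4 | 2
6 | 7
8 | 2
12 | 7
14 | 7
15 | 2
16 | 2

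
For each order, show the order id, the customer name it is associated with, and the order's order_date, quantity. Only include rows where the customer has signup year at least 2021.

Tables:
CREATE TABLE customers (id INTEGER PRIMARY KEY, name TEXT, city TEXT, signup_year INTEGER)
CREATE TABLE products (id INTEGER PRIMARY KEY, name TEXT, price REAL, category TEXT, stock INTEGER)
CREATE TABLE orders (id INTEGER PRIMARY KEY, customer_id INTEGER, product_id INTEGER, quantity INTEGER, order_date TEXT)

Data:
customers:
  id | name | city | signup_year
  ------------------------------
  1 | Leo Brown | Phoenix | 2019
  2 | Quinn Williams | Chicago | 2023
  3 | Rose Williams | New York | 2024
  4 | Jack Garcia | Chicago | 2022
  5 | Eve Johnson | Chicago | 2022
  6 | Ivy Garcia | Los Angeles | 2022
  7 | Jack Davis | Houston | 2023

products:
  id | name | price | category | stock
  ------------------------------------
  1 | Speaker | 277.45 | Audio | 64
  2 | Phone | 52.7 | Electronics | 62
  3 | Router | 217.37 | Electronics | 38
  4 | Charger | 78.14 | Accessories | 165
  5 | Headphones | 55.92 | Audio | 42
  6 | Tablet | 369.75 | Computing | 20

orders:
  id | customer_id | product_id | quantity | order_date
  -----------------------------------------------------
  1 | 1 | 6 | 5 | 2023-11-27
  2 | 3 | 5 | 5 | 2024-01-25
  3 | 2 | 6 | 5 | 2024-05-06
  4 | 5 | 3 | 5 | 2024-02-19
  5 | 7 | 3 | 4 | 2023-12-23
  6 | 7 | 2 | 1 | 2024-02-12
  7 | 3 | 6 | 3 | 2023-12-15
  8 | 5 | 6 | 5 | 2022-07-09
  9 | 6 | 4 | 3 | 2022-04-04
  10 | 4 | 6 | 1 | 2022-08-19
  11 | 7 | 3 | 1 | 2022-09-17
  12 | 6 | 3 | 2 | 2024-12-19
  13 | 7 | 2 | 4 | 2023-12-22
SELECT c.id, p.name AS customer, c.order_date, c.quantity FROM orders c JOIN customers p ON c.customer_id = p.id WHERE p.signup_year >= 2021

Execution result:
id | customer | order_date | quantity
2 | Rose Williams | 2024-01-25 | 5
3 | Quinn Williams | 2024-05-06 | 5
4 | Eve Johnson | 2024-02-19 | 5
5 | Jack Davis | 2023-12-23 | 4
6 | Jack Davis | 2024-02-12 | 1
7 | Rose Williams | 2023-12-15 | 3
8 | Eve Johnson | 2022-07-09 | 5
9 | Ivy Garcia | 2022-04-04 | 3
10 | Jack Garcia | 2022-08-19 | 1
11 | Jack Davis | 2022-09-17 | 1
12 | Ivy Garcia | 2024-12-19 | 2
13 | Jack Davis | 2023-12-22 | 4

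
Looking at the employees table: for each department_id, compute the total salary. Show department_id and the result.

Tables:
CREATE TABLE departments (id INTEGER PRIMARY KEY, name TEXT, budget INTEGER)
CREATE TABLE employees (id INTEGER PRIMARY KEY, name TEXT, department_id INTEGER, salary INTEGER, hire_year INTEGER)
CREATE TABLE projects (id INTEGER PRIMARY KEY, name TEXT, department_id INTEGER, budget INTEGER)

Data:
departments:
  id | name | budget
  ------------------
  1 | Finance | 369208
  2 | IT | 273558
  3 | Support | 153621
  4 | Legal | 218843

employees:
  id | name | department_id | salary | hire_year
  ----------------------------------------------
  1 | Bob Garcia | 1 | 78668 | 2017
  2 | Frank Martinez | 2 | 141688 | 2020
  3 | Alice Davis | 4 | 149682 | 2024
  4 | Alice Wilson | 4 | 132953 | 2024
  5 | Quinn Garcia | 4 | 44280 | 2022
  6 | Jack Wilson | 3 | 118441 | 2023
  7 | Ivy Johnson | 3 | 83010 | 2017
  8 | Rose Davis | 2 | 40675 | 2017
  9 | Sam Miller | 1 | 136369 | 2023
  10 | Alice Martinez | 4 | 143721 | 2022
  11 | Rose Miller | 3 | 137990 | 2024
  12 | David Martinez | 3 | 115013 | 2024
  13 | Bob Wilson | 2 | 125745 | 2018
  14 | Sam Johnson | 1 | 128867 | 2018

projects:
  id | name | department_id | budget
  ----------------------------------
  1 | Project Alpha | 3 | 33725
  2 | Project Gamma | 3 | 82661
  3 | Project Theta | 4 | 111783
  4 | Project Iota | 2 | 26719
SELECT department_id, SUM(salary) AS sum_salary FROM employees GROUP BY department_id

Execution result:
department_id | sum_salary
1 | 343904
2 | 308108
3 | 454454
4 | 470636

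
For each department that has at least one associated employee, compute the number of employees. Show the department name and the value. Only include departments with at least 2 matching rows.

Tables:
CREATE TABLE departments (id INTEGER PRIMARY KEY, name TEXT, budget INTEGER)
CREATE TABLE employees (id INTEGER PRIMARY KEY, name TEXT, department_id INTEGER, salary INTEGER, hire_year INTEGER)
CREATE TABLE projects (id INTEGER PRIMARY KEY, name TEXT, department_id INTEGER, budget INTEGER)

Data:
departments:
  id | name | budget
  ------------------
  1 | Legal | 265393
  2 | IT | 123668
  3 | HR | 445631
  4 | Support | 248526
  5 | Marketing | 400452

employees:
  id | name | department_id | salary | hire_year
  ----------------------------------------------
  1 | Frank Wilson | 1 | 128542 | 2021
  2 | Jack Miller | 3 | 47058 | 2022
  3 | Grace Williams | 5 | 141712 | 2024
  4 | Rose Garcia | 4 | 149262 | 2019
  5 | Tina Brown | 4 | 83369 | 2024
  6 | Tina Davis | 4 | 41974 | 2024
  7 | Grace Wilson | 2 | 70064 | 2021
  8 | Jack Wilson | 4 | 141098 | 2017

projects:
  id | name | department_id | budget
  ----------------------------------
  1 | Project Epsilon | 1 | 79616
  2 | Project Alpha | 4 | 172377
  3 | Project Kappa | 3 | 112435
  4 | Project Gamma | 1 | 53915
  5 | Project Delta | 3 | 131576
SELECT p.name, COUNT(*) AS n FROM employees c JOIN departments p ON c.department_id = p.id GROUP BY p.id, p.name HAVING COUNT(*) >= 2

Execution result:
name | n
Support | 4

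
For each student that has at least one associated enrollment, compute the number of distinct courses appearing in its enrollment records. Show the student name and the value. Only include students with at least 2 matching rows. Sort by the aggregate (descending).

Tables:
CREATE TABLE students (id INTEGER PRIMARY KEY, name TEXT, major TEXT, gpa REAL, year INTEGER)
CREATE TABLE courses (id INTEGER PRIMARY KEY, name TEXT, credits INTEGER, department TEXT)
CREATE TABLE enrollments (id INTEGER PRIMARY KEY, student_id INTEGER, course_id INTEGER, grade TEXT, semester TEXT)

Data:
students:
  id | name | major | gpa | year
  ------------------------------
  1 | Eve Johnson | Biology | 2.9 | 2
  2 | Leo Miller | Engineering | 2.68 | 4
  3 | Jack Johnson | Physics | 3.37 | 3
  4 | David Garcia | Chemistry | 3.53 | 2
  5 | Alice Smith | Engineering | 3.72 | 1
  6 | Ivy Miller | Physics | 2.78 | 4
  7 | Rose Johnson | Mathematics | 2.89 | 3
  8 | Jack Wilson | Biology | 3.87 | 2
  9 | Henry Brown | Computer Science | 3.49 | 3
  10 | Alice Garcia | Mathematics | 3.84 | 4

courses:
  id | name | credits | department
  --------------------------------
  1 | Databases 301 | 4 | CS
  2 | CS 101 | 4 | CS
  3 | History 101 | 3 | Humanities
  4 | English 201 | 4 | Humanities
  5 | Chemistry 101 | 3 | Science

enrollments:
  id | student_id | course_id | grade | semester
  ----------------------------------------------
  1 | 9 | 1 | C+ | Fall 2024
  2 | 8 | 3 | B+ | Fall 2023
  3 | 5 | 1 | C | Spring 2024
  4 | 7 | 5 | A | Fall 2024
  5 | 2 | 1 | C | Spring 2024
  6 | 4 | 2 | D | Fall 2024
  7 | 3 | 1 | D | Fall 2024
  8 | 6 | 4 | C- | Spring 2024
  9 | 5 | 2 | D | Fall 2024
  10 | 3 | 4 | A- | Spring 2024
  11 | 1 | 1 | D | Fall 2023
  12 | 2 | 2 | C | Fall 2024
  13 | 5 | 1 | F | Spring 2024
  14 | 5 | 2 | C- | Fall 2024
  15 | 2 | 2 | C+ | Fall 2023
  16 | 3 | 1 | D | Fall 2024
SELECT p.name, COUNT(DISTINCT c.course_id) AS distinct_course_count FROM enrollments c JOIN students p ON c.student_id = p.id GROUP BY p.id, p.name HAVING COUNT(*) >= 2 ORDER BY distinct_course_count DESC

Execution result:
name | distinct_course_count
Leo Miller | 2
Jack Johnson | 2
Alice Smith | 2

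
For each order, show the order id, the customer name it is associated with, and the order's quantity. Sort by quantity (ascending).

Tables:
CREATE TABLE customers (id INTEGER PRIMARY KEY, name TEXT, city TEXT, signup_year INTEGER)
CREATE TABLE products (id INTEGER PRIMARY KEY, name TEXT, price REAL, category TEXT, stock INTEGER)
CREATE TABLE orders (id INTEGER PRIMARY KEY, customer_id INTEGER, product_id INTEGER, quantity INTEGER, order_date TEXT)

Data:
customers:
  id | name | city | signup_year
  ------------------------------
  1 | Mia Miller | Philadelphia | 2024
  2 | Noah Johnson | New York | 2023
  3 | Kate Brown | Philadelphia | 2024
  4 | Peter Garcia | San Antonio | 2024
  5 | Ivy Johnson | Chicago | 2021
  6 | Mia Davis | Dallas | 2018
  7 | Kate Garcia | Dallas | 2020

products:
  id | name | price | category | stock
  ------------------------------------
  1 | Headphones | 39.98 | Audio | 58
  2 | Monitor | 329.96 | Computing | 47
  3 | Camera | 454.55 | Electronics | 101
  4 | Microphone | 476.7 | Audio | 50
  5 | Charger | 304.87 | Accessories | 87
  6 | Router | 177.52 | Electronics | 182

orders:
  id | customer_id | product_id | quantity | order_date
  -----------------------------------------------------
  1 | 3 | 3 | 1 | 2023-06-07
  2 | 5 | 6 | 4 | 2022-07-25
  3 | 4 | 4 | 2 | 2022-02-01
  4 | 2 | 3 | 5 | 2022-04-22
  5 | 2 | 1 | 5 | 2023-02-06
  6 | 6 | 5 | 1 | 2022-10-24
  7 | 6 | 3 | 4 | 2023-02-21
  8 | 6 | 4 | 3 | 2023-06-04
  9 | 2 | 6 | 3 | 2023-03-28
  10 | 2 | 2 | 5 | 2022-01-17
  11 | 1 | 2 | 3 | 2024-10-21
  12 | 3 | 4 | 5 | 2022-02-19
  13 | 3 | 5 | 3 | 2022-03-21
SELECT c.id, p.name AS customer, c.quantity FROM orders c JOIN customers p ON c.customer_id = p.id ORDER BY c.quantity ASC

Execution result:
id | customer | quantity
1 | Kate Brown | 1
6 | Mia Davis | 1
3 | Peter Garcia | 2
8 | Mia Davis | 3
9 | Noah Johnson | 3
11 | Mia Miller | 3
13 | Kate Brown | 3
2 | Ivy Johnson | 4
7 | Mia Davis | 4
4 | Noah Johnson | 5
5 | Noah Johnson | 5
10 | Noah Johnson | 5
12 | Kate Brown | 5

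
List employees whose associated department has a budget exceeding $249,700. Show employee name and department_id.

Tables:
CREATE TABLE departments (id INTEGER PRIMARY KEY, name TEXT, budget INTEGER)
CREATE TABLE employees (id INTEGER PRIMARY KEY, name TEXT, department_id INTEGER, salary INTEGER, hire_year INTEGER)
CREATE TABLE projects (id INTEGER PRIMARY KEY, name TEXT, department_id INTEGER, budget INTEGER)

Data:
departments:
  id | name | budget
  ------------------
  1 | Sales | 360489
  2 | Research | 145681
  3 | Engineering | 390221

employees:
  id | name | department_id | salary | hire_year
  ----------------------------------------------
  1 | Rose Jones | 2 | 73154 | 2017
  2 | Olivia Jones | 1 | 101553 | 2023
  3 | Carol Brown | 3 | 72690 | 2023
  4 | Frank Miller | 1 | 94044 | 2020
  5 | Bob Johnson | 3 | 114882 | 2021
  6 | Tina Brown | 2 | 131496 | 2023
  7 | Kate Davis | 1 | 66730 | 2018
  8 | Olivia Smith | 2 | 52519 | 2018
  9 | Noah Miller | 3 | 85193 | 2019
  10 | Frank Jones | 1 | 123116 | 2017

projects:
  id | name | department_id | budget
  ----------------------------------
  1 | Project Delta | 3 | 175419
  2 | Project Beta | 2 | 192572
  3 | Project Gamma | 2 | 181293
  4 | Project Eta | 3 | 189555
SELECT name, department_id FROM employees WHERE department_id IN (SELECT id FROM departments WHERE budget > 249700)

Execution result:
name | department_id
Olivia Jones | 1
Carol Brown | 3
Frank Miller | 1
Bob Johnson | 3
Kate Davis | 1
Noah Miller | 3
Frank Jones | 1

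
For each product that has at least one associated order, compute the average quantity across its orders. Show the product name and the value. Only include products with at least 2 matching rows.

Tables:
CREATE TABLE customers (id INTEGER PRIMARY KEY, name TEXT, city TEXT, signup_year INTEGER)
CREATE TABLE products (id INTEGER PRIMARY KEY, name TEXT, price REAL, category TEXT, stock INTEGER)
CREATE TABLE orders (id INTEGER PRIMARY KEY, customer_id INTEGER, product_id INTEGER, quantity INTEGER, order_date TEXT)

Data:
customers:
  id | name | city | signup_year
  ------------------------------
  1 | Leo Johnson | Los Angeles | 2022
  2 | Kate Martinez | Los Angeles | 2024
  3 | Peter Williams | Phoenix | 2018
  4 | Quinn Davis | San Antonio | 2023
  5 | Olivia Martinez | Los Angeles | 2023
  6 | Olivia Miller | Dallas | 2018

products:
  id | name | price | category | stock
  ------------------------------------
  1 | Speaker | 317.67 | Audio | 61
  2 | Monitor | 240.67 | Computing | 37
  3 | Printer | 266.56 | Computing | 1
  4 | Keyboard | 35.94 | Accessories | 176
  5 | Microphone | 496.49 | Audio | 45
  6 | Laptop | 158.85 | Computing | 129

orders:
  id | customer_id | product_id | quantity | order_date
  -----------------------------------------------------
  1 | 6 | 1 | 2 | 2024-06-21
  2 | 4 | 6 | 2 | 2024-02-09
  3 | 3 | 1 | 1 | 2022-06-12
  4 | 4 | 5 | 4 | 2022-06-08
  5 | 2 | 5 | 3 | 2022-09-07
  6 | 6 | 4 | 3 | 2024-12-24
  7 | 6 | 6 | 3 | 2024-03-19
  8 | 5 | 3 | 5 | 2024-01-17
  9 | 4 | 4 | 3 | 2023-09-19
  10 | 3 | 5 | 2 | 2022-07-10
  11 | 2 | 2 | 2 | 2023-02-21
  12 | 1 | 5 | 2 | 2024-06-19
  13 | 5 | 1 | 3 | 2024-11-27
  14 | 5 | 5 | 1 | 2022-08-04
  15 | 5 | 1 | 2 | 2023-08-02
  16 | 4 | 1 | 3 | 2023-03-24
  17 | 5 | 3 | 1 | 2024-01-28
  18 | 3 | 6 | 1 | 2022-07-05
SELECT p.name, AVG(c.quantity) AS avg_quantity FROM orders c JOIN products p ON c.product_id = p.id GROUP BY p.id, p.name HAVING COUNT(*) >= 2

Execution result:
name | avg_quantity
Speaker | 2.20
Printer | 3.00
Keyboard | 3.00
Microphone | 2.40
Laptop | 2.00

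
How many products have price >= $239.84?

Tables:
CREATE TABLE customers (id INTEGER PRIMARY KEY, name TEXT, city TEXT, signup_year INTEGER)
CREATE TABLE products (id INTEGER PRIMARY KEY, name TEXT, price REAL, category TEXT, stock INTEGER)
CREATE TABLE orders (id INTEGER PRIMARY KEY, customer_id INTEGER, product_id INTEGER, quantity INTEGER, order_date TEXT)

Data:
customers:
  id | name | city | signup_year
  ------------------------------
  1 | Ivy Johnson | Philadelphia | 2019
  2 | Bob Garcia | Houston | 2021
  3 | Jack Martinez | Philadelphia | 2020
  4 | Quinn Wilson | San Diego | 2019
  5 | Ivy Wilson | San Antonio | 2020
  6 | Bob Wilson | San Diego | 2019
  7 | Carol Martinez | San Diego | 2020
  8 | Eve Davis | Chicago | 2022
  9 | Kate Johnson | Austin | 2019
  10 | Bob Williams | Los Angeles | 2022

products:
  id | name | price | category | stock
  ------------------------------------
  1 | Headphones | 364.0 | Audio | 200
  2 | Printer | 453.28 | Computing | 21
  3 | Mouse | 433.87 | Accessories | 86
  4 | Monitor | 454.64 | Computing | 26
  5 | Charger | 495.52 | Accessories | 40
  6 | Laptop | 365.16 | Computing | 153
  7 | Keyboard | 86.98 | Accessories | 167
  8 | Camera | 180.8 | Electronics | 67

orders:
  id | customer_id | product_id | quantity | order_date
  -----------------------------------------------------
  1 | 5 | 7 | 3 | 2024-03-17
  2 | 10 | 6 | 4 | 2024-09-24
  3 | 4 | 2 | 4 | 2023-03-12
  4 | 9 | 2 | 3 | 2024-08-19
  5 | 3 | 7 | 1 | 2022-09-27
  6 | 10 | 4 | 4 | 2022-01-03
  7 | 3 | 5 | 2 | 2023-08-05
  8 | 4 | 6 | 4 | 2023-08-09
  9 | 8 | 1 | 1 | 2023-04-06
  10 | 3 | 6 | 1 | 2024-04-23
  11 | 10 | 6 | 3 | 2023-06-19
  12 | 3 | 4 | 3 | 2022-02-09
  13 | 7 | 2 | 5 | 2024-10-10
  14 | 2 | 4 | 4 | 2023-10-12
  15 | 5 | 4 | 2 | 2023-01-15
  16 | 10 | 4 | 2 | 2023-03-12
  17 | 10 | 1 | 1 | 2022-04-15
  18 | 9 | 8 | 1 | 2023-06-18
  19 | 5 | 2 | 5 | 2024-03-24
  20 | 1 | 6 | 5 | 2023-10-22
SELECT COUNT(*) FROM products WHERE price >= 239.84

Execution result:
6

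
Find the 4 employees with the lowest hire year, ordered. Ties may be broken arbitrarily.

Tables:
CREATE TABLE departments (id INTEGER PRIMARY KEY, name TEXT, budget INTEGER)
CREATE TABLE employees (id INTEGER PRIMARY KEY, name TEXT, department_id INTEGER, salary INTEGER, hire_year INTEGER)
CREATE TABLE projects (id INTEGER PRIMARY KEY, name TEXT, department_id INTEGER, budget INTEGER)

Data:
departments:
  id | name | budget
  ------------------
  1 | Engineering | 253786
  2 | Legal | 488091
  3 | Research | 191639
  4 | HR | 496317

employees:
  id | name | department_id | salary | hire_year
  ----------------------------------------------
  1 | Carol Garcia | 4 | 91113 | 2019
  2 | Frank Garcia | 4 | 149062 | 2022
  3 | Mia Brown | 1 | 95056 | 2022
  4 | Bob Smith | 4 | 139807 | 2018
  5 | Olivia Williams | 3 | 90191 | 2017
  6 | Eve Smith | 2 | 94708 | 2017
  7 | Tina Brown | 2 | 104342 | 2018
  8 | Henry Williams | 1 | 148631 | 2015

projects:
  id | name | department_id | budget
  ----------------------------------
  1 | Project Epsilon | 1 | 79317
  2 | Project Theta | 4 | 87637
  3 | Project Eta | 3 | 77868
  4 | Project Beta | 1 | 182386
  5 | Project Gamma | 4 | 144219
SELECT name, hire_year FROM employees ORDER BY hire_year ASC LIMIT 4

Execution result:
name | hire_year
Henry Williams | 2015
Olivia Williams | 2017
Eve Smith | 2017
Bob Smith | 2018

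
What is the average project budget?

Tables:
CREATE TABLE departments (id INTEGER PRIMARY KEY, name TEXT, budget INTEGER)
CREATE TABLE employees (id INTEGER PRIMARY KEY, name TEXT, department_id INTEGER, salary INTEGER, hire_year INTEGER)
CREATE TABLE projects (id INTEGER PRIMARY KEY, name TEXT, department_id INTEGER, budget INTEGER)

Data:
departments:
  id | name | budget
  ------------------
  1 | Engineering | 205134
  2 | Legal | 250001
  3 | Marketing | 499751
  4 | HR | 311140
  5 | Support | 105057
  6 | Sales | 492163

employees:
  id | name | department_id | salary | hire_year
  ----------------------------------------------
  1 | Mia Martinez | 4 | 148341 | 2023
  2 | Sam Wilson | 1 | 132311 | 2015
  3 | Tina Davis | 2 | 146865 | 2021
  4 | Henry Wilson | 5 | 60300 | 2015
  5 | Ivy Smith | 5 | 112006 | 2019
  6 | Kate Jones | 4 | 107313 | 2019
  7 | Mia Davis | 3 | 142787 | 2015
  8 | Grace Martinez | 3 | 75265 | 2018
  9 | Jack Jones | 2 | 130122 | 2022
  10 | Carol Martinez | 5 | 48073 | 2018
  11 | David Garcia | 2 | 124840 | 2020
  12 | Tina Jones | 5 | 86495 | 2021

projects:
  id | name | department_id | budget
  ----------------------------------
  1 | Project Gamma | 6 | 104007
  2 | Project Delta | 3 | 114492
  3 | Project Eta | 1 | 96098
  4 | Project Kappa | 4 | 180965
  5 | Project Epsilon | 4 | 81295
SELECT AVG(budget) FROM projects

Execution result:
115371.40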